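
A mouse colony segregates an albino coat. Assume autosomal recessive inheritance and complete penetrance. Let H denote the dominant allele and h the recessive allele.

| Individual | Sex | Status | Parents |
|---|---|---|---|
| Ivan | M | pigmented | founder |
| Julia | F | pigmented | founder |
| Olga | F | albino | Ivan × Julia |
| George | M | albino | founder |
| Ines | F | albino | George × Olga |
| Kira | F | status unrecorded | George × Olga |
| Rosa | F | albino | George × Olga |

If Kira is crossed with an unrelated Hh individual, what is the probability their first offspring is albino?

1/2

Kira received h from George (hh) and received h from Olga (hh), so Kira is hh.
The cross gives 1/2 Hh : 1/2 hh, so P(offspring is albino) = 1/2.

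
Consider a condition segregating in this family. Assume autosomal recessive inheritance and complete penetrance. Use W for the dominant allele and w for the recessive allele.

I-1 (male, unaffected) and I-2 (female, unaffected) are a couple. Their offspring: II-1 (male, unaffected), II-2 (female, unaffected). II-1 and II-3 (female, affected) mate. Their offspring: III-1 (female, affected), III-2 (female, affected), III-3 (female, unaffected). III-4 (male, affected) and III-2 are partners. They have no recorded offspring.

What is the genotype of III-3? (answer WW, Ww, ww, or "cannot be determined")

From phenotype alone, III-3 is WW or Ww.
III-3 is unaffected so carries W and received w from II-3 (ww), so III-3 is Ww.

Ww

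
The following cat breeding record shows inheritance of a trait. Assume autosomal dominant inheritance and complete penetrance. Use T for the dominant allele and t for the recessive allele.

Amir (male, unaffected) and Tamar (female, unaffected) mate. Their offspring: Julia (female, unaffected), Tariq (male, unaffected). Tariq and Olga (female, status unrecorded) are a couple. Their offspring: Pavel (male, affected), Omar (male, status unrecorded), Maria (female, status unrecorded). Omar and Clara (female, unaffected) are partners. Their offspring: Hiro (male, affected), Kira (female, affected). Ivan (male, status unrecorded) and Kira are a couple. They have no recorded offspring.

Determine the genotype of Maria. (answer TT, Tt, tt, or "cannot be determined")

Maria's phenotype is unrecorded, and no parent or child forces a single allele at both positions; consistent genotype assignments exist with Maria as Tt or tt.

cannot be determined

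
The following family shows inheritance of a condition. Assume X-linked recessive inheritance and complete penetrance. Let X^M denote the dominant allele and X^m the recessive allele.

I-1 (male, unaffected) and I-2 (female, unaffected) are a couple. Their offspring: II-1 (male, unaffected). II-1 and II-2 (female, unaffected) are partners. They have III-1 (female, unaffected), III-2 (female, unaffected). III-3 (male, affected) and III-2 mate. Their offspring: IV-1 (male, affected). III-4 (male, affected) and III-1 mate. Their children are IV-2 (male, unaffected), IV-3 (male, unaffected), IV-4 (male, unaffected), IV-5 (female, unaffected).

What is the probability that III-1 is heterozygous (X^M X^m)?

1/17

II-1 is unaffected, so II-1 is X^M Y.
II-2 is unaffected so carries M and passed m to III-2 (X^M X^m, whose M came from II-1), so II-2 is X^M X^m.
Their cross gives offspring ratios 1/2 X^M X^M : 1/2 X^M X^m. Conditioning on III-1 being unaffected, P(X^M X^m) = 1/2 / 1 = 1/2 before taking III-1's own offspring into account.
III-4 is affected, so III-4 is X^m Y.
Now use III-1's offspring. Probability of each recorded status — unaffected son IV-2: 1/2 if III-1 is X^M X^m, 1 if X^M X^M; unaffected son IV-3: 1/2 if III-1 is X^M X^m, 1 if X^M X^M; unaffected son IV-4: 1/2 if III-1 is X^M X^m, 1 if X^M X^M; unaffected daughter IV-5: 1/2 if III-1 is X^M X^m, 1 if X^M X^M.
Bayes: P(X^M X^m) = 1/2·1/16 / (1/2·1/16 + 1/2·1) = 1/17.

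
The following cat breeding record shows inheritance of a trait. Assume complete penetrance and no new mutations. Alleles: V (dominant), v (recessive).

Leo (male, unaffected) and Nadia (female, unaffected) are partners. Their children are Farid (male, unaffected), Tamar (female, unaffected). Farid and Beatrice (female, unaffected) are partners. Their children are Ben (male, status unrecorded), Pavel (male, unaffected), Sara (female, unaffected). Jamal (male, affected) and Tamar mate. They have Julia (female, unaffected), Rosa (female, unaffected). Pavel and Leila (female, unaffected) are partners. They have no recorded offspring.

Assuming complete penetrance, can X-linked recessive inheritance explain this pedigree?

Yes

A consistent assignment under X-linked recessive exists: Leo X^V Y, Nadia X^V X^V, Farid X^V Y, Tamar X^V X^V, Beatrice X^V X^V, Jamal X^v Y, Ben X^V Y, Pavel X^V Y, Sara X^V X^V, Leila X^V X^V, Julia X^V X^v, Rosa X^V X^v.
In this assignment every recorded phenotype matches its genotype and every non-founder's genotype is obtainable from its parents' genotypes, so the pedigree is consistent.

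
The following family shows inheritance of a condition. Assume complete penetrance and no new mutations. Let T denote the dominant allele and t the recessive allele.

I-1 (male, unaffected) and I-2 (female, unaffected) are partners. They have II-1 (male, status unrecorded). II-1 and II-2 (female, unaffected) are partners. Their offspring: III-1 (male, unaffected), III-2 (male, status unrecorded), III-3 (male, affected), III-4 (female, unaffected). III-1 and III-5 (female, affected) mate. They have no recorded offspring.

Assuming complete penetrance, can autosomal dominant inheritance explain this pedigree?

No assignment of genotypes under autosomal dominant satisfies every parent–offspring relationship, so the pedigree is inconsistent.

No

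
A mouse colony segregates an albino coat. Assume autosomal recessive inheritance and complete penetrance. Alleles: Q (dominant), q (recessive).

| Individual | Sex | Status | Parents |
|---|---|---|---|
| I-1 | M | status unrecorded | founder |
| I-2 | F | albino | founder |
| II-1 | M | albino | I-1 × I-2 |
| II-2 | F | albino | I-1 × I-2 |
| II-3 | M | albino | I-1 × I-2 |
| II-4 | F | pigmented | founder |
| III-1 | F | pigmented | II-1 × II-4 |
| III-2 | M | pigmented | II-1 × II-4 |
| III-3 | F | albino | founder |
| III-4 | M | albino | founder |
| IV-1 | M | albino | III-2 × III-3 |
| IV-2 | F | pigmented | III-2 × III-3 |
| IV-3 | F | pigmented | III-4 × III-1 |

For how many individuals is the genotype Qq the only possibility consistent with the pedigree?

4

Obligate heterozygotes: III-1 is pigmented so carries Q and received q from II-1 (qq), so III-1 is Qq; III-2 is pigmented so carries Q and received q from II-1 (qq), so III-2 is Qq; IV-2 is pigmented so carries Q and received q from III-3 (qq), so IV-2 is Qq; IV-3 is pigmented so carries Q and received q from III-4 (qq), so IV-3 is Qq.
Every other individual is either homozygous by phenotype or has at least one consistent homozygous assignment, so the count is 4.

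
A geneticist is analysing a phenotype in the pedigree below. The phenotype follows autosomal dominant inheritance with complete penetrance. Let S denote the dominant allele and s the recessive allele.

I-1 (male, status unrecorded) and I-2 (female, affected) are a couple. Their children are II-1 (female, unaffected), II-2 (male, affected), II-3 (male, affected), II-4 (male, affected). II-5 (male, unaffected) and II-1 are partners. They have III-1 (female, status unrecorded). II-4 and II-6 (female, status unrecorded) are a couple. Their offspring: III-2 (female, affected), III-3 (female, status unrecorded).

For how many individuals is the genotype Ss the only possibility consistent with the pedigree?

1

Obligate heterozygotes: I-2 is affected so carries S and passed s to II-1 (ss), so I-2 is Ss.
Every other individual is either homozygous by phenotype or has at least one consistent homozygous assignment, so the count is 1.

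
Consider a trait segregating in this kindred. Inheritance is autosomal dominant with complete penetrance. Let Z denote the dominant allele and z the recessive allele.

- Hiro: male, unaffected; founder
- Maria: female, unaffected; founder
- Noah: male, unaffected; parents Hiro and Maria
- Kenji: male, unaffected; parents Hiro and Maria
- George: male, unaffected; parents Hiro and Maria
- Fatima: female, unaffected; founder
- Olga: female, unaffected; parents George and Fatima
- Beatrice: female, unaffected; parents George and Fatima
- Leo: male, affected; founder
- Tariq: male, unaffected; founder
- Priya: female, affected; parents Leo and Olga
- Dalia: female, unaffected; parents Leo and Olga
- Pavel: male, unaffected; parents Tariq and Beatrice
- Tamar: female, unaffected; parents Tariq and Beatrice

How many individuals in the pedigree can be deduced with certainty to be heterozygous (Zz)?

2

Obligate heterozygotes: Leo is affected so carries Z and passed z to Dalia (zz), so Leo is Zz; Priya is affected so carries Z and received z from Olga (zz), so Priya is Zz.
Every other individual is either homozygous by phenotype or has at least one consistent homozygous assignment, so the count is 2.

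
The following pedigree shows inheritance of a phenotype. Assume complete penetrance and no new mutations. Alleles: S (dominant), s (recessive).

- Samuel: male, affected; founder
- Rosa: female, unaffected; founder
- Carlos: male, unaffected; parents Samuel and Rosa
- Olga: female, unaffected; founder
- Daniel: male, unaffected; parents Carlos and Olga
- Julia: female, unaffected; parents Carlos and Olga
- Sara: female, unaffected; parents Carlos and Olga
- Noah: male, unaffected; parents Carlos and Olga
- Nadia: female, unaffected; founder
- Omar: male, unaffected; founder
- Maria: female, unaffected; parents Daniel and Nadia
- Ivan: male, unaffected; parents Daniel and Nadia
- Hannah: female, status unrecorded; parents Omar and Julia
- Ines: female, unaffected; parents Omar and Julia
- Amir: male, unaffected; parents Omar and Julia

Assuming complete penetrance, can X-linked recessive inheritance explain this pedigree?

A consistent assignment under X-linked recessive exists: Samuel X^s Y, Rosa X^S X^S, Carlos X^S Y, Olga X^S X^S, Daniel X^S Y, Julia X^S X^S, Sara X^S X^S, Noah X^S Y, Nadia X^S X^S, Omar X^S Y, Maria X^S X^S, Ivan X^S Y, Hannah X^S X^S, Ines X^S X^S, Amir X^S Y.
In this assignment every recorded phenotype matches its genotype and every non-founder's genotype is obtainable from its parents' genotypes, so the pedigree is consistent.

Yes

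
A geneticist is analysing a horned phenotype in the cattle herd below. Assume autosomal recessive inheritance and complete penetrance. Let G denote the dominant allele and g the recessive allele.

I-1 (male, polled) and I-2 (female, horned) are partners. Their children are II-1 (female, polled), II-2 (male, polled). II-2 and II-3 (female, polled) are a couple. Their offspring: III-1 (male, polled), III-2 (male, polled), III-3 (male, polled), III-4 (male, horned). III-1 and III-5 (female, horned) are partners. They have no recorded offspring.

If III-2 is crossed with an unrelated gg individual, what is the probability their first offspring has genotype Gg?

2/3

II-2 is polled so carries G and received g from I-2 (gg), so II-2 is Gg.
II-3 is polled so carries G and passed g to III-4 (gg), so II-3 is Gg.
III-2 is a polled offspring of II-2 (Gg) × II-3 (Gg), whose cross gives 1/4 GG : 1/2 Gg : 1/4 gg; conditioning on being polled, III-2 is GG with probability 1/3, Gg with probability 2/3.
Summing over parental genotype combinations, P(offspring has genotype Gg) = 1/3·1 + 2/3·1/2 = 2/3.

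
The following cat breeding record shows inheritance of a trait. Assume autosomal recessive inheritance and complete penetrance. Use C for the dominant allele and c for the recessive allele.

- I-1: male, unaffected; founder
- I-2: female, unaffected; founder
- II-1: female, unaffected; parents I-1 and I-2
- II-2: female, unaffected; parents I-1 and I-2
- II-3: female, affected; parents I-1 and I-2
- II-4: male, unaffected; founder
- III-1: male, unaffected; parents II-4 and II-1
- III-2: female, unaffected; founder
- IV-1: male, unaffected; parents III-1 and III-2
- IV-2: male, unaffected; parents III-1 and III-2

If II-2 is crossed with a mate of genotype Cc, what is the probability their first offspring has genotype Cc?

I-1 is unaffected so carries C and passed c to II-3 (cc), so I-1 is Cc.
I-2 is unaffected so carries C and passed c to II-3 (cc), so I-2 is Cc.
II-2 is an unaffected offspring of I-1 (Cc) × I-2 (Cc), whose cross gives 1/4 CC : 1/2 Cc : 1/4 cc; conditioning on being unaffected, II-2 is CC with probability 1/3, Cc with probability 2/3.
Summing over parental genotype combinations, P(offspring has genotype Cc) = 1/3·1/2 + 2/3·1/2 = 1/2.

1/2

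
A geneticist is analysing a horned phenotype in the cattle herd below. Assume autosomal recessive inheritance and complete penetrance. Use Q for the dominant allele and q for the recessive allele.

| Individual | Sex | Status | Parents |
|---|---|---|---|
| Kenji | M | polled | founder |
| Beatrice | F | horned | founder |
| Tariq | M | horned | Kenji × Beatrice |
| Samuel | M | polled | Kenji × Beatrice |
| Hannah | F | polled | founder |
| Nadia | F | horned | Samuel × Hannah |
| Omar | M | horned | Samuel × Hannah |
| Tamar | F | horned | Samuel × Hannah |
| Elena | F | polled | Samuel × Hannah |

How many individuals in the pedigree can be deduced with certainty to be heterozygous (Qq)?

Obligate heterozygotes: Kenji is polled so carries Q and passed q to Tariq (qq), so Kenji is Qq; Samuel is polled so carries Q and received q from Beatrice (qq), so Samuel is Qq; Hannah is polled so carries Q and passed q to Nadia (qq), so Hannah is Qq.
Every other individual is either homozygous by phenotype or has at least one consistent homozygous assignment, so the count is 3.

3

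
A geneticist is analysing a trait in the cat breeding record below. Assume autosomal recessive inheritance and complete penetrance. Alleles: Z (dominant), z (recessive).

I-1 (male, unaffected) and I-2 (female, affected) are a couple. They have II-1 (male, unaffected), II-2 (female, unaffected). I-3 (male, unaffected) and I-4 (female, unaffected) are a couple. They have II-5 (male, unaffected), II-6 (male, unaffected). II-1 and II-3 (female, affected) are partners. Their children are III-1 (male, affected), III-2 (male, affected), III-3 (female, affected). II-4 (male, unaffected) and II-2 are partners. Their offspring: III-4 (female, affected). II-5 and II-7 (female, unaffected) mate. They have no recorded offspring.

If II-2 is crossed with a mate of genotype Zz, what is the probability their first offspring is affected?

II-2 is unaffected so carries Z and received z from I-2 (zz), so II-2 is Zz.
The cross gives 1/4 ZZ : 1/2 Zz : 1/4 zz, so P(offspring is affected) = 1/4.

1/4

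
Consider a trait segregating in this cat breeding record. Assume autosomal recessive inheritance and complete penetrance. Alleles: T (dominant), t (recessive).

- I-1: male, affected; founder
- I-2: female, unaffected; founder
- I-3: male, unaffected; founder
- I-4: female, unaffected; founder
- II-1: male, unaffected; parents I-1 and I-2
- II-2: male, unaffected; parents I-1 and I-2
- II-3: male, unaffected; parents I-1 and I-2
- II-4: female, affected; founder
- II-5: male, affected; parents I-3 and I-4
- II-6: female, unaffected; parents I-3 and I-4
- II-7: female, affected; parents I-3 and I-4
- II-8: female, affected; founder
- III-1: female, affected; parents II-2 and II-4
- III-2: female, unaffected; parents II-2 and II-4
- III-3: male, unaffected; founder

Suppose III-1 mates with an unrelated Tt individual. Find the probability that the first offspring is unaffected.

III-1 is affected, so III-1 is tt.
The cross gives 1/2 Tt : 1/2 tt, so P(offspring is unaffected) = 1/2.

1/2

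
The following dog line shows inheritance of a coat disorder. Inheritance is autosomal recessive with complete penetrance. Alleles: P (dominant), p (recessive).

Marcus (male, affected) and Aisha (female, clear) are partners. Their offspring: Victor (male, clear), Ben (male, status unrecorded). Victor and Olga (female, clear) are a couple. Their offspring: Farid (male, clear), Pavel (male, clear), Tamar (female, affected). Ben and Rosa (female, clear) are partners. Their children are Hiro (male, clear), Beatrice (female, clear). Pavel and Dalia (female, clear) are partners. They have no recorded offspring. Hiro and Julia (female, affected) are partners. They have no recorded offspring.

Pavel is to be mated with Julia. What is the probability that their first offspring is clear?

Victor is clear so carries P and received p from Marcus (pp), so Victor is Pp.
Olga is clear so carries P and passed p to Tamar (pp), so Olga is Pp.
Pavel is a clear offspring of Victor (Pp) × Olga (Pp), whose cross gives 1/4 PP : 1/2 Pp : 1/4 pp; conditioning on being clear, Pavel is PP with probability 1/3, Pp with probability 2/3.
Julia is affected, so Julia is pp.
Summing over parental genotype combinations, P(offspring is clear) = 1/3·1 + 2/3·1/2 = 2/3.

2/3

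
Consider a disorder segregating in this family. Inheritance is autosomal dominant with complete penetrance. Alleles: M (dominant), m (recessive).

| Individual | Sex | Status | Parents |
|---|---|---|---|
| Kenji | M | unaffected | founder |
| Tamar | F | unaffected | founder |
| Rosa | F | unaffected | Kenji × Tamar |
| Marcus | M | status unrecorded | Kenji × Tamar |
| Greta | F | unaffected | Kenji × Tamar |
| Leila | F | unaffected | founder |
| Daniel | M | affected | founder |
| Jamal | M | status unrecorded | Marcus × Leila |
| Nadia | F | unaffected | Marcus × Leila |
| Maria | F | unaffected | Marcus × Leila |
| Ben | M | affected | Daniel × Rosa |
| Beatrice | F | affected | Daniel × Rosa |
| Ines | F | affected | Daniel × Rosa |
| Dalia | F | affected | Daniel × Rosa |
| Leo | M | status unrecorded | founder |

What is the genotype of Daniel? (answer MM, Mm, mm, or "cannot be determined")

cannot be determined

Daniel's phenotype allows MM or Mm, and no parent or child forces a single allele at both positions; consistent genotype assignments exist with Daniel as MM or Mm.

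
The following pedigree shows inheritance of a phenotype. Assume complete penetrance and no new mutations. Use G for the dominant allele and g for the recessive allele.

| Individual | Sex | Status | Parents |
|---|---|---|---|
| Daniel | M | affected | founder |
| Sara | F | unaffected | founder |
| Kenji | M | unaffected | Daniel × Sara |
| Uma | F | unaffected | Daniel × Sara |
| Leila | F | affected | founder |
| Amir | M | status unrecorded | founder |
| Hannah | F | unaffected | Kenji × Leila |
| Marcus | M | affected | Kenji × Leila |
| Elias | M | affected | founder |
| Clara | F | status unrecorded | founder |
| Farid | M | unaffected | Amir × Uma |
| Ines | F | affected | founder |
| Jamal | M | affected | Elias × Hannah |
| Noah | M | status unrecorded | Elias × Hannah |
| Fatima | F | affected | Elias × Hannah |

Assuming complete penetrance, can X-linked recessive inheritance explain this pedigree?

A consistent assignment under X-linked recessive exists: Daniel X^g Y, Sara X^G X^G, Kenji X^G Y, Uma X^G X^g, Leila X^g X^g, Amir X^G Y, Hannah X^G X^g, Marcus X^g Y, Elias X^g Y, Clara X^G X^G, Farid X^G Y, Ines X^g X^g, Jamal X^g Y, Noah X^G Y, Fatima X^g X^g.
In this assignment every recorded phenotype matches its genotype and every non-founder's genotype is obtainable from its parents' genotypes, so the pedigree is consistent.

Yes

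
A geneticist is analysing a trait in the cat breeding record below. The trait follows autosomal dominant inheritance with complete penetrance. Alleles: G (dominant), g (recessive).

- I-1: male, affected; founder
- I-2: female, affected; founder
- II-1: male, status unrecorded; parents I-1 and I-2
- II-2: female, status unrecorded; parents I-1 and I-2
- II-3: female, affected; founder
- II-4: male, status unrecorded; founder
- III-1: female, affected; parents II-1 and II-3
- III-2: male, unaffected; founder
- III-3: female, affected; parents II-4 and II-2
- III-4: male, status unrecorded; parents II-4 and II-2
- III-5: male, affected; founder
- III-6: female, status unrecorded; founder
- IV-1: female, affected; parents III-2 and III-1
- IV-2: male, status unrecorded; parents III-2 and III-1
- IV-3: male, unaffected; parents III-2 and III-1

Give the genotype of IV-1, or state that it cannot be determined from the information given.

Gg

From phenotype alone, IV-1 is GG or Gg.
IV-1 is affected so carries G and received g from III-2 (gg), so IV-1 is Gg.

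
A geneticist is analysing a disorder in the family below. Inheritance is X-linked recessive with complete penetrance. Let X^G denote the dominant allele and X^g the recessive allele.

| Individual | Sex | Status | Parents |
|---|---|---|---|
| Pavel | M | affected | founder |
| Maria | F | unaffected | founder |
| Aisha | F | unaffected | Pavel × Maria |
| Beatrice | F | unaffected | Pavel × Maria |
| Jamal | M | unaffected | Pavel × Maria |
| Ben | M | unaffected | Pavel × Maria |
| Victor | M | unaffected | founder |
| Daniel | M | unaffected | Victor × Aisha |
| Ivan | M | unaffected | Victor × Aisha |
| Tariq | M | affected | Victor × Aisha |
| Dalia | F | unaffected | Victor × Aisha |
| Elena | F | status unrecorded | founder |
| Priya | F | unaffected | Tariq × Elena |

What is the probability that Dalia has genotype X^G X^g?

1/2

Victor is unaffected, so Victor is X^G Y.
Aisha is unaffected so carries G and received g from Pavel (X^g Y), so Aisha is X^G X^g.
Their cross gives offspring ratios 1/2 X^G X^G : 1/2 X^G X^g. Conditioning on Dalia being unaffected, P(X^G X^g) = 1/2 / 1 = 1/2.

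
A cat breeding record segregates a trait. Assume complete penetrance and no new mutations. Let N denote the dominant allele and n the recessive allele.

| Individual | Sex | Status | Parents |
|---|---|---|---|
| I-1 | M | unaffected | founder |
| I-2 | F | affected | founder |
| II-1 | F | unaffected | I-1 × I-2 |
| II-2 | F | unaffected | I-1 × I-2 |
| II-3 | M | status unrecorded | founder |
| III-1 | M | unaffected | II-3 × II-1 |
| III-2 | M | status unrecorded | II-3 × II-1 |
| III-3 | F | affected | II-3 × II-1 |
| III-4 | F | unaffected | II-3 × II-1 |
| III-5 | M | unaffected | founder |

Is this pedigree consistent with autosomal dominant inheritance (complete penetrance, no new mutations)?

Yes

A consistent assignment under autosomal dominant exists: I-1 nn, I-2 Nn, II-1 nn, II-2 nn, II-3 Nn, III-1 nn, III-2 Nn, III-3 Nn, III-4 nn, III-5 nn.
In this assignment every recorded phenotype matches its genotype and every non-founder's genotype is obtainable from its parents' genotypes, so the pedigree is consistent.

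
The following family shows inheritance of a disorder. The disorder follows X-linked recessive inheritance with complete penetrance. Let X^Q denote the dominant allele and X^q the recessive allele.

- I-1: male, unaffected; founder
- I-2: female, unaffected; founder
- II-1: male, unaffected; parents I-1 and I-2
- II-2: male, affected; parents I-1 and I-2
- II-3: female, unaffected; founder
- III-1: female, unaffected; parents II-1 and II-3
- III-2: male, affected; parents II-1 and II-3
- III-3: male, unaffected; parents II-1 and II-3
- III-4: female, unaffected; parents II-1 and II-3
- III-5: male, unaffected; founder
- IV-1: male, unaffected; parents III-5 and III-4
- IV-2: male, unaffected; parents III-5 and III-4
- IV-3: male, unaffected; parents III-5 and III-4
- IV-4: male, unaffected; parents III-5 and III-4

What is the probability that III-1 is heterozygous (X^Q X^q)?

1/2

II-1 is unaffected, so II-1 is X^Q Y.
II-3 is unaffected so carries Q and passed q to III-2 (X^q Y), so II-3 is X^Q X^q.
Their cross gives offspring ratios 1/2 X^Q X^Q : 1/2 X^Q X^q. Conditioning on III-1 being unaffected, P(X^Q X^q) = 1/2 / 1 = 1/2.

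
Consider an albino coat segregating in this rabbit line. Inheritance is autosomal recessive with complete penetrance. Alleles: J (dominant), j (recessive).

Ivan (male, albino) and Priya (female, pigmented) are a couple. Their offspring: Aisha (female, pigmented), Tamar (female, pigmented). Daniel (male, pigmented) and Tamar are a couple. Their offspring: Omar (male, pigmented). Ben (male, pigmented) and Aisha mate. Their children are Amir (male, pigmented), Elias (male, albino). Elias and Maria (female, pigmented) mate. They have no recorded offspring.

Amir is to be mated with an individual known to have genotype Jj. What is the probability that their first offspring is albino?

Ben is pigmented so carries J and passed j to Elias (jj), so Ben is Jj.
Aisha is pigmented so carries J and received j from Ivan (jj), so Aisha is Jj.
Amir is a pigmented offspring of Ben (Jj) × Aisha (Jj), whose cross gives 1/4 JJ : 1/2 Jj : 1/4 jj; conditioning on being pigmented, Amir is JJ with probability 1/3, Jj with probability 2/3.
Summing over parental genotype combinations, P(offspring is albino) = 2/3·1/4 = 1/6.

1/6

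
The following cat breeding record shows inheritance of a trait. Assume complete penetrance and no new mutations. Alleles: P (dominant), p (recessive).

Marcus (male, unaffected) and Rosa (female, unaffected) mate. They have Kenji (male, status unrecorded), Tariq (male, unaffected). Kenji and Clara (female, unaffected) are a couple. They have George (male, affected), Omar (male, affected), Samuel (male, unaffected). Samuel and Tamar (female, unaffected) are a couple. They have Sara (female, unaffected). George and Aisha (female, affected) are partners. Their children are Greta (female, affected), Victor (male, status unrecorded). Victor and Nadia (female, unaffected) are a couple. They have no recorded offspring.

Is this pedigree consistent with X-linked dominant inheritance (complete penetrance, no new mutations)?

Under X-linked dominant, George (affected, male) cannot arise from Kenji (unrecorded) × Clara (unaffected).

No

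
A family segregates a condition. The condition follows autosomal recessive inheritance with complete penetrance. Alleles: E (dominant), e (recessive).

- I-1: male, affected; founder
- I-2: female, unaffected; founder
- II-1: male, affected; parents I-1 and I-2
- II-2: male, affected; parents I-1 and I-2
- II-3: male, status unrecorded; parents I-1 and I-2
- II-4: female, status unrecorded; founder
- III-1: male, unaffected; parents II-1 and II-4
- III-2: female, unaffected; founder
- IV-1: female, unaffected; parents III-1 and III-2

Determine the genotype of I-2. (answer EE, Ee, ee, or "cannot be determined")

Ee

From phenotype alone, I-2 is EE or Ee.
I-2 is unaffected so carries E and passed e to II-1 (ee), so I-2 is Ee.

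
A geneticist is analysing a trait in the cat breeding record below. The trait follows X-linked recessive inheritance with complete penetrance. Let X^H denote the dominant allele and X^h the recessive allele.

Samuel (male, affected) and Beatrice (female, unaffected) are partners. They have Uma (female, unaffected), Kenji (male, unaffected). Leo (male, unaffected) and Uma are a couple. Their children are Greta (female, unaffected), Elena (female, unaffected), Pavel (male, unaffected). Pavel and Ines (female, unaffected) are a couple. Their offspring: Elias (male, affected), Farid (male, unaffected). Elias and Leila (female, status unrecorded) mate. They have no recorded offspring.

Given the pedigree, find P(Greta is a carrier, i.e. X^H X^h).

Leo is unaffected, so Leo is X^H Y.
Uma is unaffected so carries H and received h from Samuel (X^h Y), so Uma is X^H X^h.
Their cross gives offspring ratios 1/2 X^H X^H : 1/2 X^H X^h. Conditioning on Greta being unaffected, P(X^H X^h) = 1/2 / 1 = 1/2.

1/2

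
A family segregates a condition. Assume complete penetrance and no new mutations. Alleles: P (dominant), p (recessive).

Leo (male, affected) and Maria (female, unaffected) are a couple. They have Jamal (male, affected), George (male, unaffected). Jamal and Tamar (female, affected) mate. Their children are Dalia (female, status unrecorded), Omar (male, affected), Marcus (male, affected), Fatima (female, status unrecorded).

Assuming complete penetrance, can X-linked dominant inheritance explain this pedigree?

Under X-linked dominant, Jamal (affected, male) cannot arise from Leo (affected) × Maria (unaffected).

No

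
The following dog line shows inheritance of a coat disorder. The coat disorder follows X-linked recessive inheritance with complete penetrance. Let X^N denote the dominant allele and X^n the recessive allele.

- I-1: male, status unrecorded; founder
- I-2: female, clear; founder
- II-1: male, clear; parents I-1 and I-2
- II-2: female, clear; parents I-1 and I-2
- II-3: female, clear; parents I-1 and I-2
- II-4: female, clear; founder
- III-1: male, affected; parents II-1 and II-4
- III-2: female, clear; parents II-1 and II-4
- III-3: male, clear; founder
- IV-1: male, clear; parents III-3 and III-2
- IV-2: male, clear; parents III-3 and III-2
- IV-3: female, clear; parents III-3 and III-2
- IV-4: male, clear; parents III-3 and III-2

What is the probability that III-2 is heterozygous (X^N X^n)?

1/9

II-1 is clear, so II-1 is X^N Y.
II-4 is clear so carries N and passed n to III-1 (X^n Y), so II-4 is X^N X^n.
Their cross gives offspring ratios 1/2 X^N X^N : 1/2 X^N X^n. Conditioning on III-2 being clear, P(X^N X^n) = 1/2 / 1 = 1/2 before taking III-2's own offspring into account.
III-3 is clear, so III-3 is X^N Y.
Now use III-2's offspring. Probability of each recorded status — clear son IV-1: 1/2 if III-2 is X^N X^n, 1 if X^N X^N; clear son IV-2: 1/2 if III-2 is X^N X^n, 1 if X^N X^N; clear son IV-4: 1/2 if III-2 is X^N X^n, 1 if X^N X^N. (IV-3: equally likely either way, so uninformative.)
Bayes: P(X^N X^n) = 1/2·1/8 / (1/2·1/8 + 1/2·1) = 1/9.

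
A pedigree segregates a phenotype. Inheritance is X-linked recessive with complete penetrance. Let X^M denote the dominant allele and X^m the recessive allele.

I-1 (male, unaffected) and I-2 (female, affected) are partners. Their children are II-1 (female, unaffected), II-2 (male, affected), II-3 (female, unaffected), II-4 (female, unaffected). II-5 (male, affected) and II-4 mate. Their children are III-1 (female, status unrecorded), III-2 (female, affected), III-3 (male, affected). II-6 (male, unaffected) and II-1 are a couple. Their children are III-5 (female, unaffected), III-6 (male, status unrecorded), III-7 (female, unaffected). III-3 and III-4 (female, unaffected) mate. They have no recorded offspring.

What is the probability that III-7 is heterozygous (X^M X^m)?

II-6 is unaffected, so II-6 is X^M Y.
II-1 is unaffected so carries M and received m from I-2 (X^m X^m), so II-1 is X^M X^m.
Their cross gives offspring ratios 1/2 X^M X^M : 1/2 X^M X^m. Conditioning on III-7 being unaffected, P(X^M X^m) = 1/2 / 1 = 1/2.

1/2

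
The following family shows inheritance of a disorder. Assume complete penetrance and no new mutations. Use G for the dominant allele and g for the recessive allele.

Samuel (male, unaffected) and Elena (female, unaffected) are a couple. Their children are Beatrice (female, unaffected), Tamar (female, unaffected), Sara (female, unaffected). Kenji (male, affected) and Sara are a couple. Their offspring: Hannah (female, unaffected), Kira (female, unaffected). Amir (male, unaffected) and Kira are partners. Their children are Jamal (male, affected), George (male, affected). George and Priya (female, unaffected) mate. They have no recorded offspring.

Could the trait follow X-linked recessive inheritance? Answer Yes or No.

Yes

A consistent assignment under X-linked recessive exists: Samuel X^G Y, Elena X^G X^G, Beatrice X^G X^G, Tamar X^G X^G, Sara X^G X^G, Kenji X^g Y, Hannah X^G X^g, Kira X^G X^g, Amir X^G Y, Jamal X^g Y, George X^g Y, Priya X^G X^G.
In this assignment every recorded phenotype matches its genotype and every non-founder's genotype is obtainable from its parents' genotypes, so the pedigree is consistent.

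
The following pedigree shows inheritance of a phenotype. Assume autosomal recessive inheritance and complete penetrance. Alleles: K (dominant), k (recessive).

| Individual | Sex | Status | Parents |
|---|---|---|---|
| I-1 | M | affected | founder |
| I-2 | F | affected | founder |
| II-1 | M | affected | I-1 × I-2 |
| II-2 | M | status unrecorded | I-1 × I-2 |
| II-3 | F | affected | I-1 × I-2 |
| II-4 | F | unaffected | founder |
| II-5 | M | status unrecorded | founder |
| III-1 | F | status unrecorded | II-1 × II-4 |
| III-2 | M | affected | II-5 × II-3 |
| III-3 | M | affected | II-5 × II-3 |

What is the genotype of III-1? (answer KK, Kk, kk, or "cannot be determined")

cannot be determined

III-1's phenotype is unrecorded, and no parent or child forces a single allele at both positions; consistent genotype assignments exist with III-1 as Kk or kk.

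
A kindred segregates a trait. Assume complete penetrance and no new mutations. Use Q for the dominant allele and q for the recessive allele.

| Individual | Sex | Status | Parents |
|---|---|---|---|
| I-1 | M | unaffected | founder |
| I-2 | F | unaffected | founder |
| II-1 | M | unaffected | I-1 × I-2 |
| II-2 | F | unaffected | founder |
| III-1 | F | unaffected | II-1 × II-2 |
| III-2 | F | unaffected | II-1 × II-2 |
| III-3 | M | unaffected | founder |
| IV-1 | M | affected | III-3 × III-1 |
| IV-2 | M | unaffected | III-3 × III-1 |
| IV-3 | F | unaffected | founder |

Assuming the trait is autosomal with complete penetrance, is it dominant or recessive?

III-3 and III-1 are both unaffected yet have an affected child IV-1. Under dominance, an affected child requires at least one affected parent, so the trait cannot be dominant.

recessive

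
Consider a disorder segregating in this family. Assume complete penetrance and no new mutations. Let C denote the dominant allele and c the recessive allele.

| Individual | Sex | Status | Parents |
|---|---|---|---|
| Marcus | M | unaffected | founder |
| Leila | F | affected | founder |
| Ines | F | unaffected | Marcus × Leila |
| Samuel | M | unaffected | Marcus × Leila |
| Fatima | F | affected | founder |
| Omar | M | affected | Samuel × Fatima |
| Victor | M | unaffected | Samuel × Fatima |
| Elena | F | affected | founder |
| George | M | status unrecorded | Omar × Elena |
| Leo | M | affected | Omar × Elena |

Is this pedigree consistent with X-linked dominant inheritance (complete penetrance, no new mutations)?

A consistent assignment under X-linked dominant exists: Marcus X^c Y, Leila X^C X^c, Ines X^c X^c, Samuel X^c Y, Fatima X^C X^c, Omar X^C Y, Victor X^c Y, Elena X^C X^C, George X^C Y, Leo X^C Y.
In this assignment every recorded phenotype matches its genotype and every non-founder's genotype is obtainable from its parents' genotypes, so the pedigree is consistent.

Yes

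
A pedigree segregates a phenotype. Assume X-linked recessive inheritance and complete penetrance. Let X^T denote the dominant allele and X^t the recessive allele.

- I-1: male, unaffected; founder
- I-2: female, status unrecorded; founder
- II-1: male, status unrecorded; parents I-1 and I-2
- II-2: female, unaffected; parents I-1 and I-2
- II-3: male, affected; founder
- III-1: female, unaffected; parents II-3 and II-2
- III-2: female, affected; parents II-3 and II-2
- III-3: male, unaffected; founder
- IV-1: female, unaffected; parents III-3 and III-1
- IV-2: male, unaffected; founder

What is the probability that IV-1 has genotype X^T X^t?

1/2

III-3 is unaffected, so III-3 is X^T Y.
III-1 is unaffected so carries T and received t from II-3 (X^t Y), so III-1 is X^T X^t.
Their cross gives offspring ratios 1/2 X^T X^T : 1/2 X^T X^t. Conditioning on IV-1 being unaffected, P(X^T X^t) = 1/2 / 1 = 1/2.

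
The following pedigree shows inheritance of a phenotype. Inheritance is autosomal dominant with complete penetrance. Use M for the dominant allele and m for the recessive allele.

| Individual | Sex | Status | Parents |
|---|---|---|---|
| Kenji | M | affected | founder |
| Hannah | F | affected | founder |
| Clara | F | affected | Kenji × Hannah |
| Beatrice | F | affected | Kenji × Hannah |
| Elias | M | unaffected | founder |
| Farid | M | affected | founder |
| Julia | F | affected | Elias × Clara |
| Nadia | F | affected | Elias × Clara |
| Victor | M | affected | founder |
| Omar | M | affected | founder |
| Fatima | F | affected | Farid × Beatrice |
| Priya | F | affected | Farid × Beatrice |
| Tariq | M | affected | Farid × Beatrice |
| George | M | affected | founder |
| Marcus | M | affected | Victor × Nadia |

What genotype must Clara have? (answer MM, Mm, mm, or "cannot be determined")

cannot be determined

Clara's phenotype allows MM or Mm, and no parent or child forces a single allele at both positions; consistent genotype assignments exist with Clara as MM or Mm.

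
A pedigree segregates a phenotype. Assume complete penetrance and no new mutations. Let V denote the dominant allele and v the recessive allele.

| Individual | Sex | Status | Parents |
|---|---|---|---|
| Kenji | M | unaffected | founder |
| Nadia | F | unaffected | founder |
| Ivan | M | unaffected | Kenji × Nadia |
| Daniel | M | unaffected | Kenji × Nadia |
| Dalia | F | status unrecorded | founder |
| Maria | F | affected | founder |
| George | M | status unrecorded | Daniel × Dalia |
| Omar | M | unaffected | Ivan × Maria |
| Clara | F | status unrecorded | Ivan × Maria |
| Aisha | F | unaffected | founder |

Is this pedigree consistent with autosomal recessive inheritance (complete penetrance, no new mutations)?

Yes

A consistent assignment under autosomal recessive exists: Kenji VV, Nadia VV, Ivan VV, Daniel VV, Dalia VV, Maria vv, George VV, Omar Vv, Clara Vv, Aisha VV.
In this assignment every recorded phenotype matches its genotype and every non-founder's genotype is obtainable from its parents' genotypes, so the pedigree is consistent.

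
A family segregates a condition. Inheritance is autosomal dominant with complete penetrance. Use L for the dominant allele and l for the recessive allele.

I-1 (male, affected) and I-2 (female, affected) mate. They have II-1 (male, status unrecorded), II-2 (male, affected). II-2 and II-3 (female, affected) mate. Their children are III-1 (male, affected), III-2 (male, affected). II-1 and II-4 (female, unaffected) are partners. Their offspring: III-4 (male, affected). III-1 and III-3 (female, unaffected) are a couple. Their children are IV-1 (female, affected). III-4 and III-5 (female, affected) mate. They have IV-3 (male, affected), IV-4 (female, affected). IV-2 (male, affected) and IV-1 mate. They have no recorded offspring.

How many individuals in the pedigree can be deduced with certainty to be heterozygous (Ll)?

Obligate heterozygotes: III-4 is affected so carries L and received l from II-4 (ll), so III-4 is Ll; IV-1 is affected so carries L and received l from III-3 (ll), so IV-1 is Ll.
Every other individual is either homozygous by phenotype or has at least one consistent homozygous assignment, so the count is 2.

2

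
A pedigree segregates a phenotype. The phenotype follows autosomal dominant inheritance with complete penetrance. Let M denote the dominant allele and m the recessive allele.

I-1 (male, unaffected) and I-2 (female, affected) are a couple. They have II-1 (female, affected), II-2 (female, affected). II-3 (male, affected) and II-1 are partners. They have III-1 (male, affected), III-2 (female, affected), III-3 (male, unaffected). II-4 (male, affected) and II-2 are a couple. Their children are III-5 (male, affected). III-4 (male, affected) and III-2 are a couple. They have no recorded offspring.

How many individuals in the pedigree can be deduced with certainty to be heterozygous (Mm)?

3

Obligate heterozygotes: II-1 is affected so carries M and received m from I-1 (mm), so II-1 is Mm; II-2 is affected so carries M and received m from I-1 (mm), so II-2 is Mm; II-3 is affected so carries M and passed m to III-3 (mm), so II-3 is Mm.
Every other individual is either homozygous by phenotype or has at least one consistent homozygous assignment, so the count is 3.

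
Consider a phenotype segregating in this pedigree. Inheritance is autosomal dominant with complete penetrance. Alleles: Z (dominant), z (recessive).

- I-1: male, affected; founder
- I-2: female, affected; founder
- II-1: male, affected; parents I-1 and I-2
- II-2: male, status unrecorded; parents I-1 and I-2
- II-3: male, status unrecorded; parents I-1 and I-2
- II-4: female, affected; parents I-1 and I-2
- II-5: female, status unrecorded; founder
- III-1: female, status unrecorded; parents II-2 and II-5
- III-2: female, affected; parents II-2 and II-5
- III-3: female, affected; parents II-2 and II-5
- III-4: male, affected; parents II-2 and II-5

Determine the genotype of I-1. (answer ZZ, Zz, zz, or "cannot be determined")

I-1's phenotype allows ZZ or Zz, and no parent or child forces a single allele at both positions; consistent genotype assignments exist with I-1 as ZZ or Zz.

cannot be determined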